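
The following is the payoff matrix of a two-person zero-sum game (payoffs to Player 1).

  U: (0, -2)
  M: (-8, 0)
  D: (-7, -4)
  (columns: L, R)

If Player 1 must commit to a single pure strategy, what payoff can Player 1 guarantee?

Row minima: U → -2, M → -8, D → -7.
The best of these is -2.

-2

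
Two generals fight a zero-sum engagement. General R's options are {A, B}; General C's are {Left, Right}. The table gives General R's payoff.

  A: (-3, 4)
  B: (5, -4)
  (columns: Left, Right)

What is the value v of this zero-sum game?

Row minima: A → -3, B → -4; maximin = -3.
Column maxima: Left → 5, Right → 4; minimax = 4.
-3 ≠ 4, so there is no saddle point; optimal play is mixed.
Let General R play A with probability p. Expected payoff against Left: (-3)p + 5(1−p) = −8p + 5; against Right: 4p + (-4)(1−p) = 8p − 4.
Setting these equal: −8p + 5 = 8p − 4 ⇒ −16p = -9 ⇒ p = 9/16, and the value is (-8)·(9/16) + 5 = 1/2.
For General C: with q = P(Left), equating A's and B's payoffs gives −7q + 4 = 9q − 4 ⇒ q = 1/2.

1/2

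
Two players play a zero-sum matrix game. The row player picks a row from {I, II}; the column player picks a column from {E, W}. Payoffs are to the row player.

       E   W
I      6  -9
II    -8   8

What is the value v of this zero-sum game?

Row minima: I → -9, II → -8; maximin = -8.
Column maxima: E → 6, W → 8; minimax = 6.
-8 ≠ 6, so there is no saddle point; optimal play is mixed.
Let the row player play I with probability p. Expected payoff against E: 6p + (-8)(1−p) = 14p − 8; against W: (-9)p + 8(1−p) = −17p + 8.
Setting these equal: 14p − 8 = −17p + 8 ⇒ 31p = 16 ⇒ p = 16/31, and the value is (14)·(16/31) − 8 = -24/31.
For the column player: with q = P(E), equating I's and II's payoffs gives 15q − 9 = −16q + 8 ⇒ q = 17/31.

-24/31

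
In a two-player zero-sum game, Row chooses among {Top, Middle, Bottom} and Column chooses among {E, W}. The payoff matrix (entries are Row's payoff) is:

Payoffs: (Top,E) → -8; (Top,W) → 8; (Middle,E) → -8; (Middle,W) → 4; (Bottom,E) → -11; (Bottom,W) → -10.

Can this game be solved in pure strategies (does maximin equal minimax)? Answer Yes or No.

Row minima: Top → -8, Middle → -8, Bottom → -11; maximin = -8.
Column maxima: E → -8, W → 8; minimax = -8.
maximin = minimax = -8, so a saddle point exists.

Yes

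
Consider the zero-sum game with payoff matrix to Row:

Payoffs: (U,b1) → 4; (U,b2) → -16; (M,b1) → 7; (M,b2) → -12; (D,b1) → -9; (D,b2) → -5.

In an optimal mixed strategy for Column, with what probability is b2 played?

Row minima: U → -16, M → -12, D → -9; maximin = -9.
Column maxima: b1 → 7, b2 → -5; minimax = -5.
-9 ≠ -5, so there is no saddle point; optimal play is mixed.
U is strictly dominated by M, so Row never plays it.
On the remaining 2×2 (M, D vs b1, b2):
Let Row play M with probability p. Expected payoff against b1: 7p + (-9)(1−p) = 16p − 9; against b2: (-12)p + (-5)(1−p) = −7p − 5.
Setting these equal: 16p − 9 = −7p − 5 ⇒ 23p = 4 ⇒ p = 4/23, and the value is (16)·(4/23) − 9 = -143/23.
For Column: with q = P(b1), equating M's and D's payoffs gives 19q − 12 = −4q − 5 ⇒ q = 7/23.

16/23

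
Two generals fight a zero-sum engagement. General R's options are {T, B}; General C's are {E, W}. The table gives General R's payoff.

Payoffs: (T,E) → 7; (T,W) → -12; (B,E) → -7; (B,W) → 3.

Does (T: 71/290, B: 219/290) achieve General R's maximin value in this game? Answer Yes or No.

No

Against E this mix gives (71/290)·7 + (219/290)·(-7) = -518/145.
Against W this mix gives (71/290)·(-12) + (219/290)·3 = -39/58.
General C will play E, holding General R to -518/145. Shifting weight toward the row that does better against E would raise this floor (the equalizing mix achieves -63/29 against both E and W), so the proposed strategy is not optimal.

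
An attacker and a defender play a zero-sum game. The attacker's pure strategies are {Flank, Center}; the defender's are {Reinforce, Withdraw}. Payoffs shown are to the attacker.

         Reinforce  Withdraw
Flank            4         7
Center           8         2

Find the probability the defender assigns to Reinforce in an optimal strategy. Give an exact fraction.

5/9

Row minima: Flank → 4, Center → 2; maximin = 4.
Column maxima: Reinforce → 8, Withdraw → 7; minimax = 7.
4 ≠ 7, so there is no saddle point; optimal play is mixed.
Let the attacker play Flank with probability p. Expected payoff against Reinforce: 4p + 8(1−p) = −4p + 8; against Withdraw: 7p + 2(1−p) = 5p + 2.
Setting these equal: −4p + 8 = 5p + 2 ⇒ −9p = -6 ⇒ p = 2/3, and the value is (-4)·(2/3) + 8 = 16/3.
For the defender: with q = P(Reinforce), equating Flank's and Center's payoffs gives −3q + 7 = 6q + 2 ⇒ q = 5/9.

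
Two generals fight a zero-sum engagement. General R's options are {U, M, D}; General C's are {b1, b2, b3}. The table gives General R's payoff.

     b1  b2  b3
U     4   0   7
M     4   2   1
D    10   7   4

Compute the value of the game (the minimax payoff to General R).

Row minima: U → 0, M → 1, D → 4; maximin = 4.
Column maxima: b1 → 10, b2 → 7, b3 → 7; minimax = 7.
4 ≠ 7, so there is no saddle point; optimal play is mixed.
M is strictly dominated by D, so General R never plays it.
b1 is strictly dominated by b2 (it gives General R strictly more in every row), so General C never plays it.
On the remaining 2×2 (U, D vs b2, b3):
Let General R play U with probability p. Expected payoff against b2: 0p + 7(1−p) = −7p + 7; against b3: 7p + 4(1−p) = 3p + 4.
Setting these equal: −7p + 7 = 3p + 4 ⇒ −10p = -3 ⇒ p = 3/10, and the value is (-7)·(3/10) + 7 = 49/10.
For General C: with q = P(b2), equating U's and D's payoffs gives −7q + 7 = 3q + 4 ⇒ q = 3/10.

49/10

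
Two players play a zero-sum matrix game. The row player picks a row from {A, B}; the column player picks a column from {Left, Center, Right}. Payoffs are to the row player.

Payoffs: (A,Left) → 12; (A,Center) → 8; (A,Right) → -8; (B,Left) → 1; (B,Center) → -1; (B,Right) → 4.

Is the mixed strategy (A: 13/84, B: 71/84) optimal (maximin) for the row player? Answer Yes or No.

No

Against Left this mix gives (13/84)·12 + (71/84)·1 = 227/84.
Against Center this mix gives (13/84)·8 + (71/84)·(-1) = 11/28.
Against Right this mix gives (13/84)·(-8) + (71/84)·4 = 15/7.
The column player will play Center, holding the row player to 11/28. Shifting weight toward the row that does better against Center would raise this floor (the equalizing mix achieves 8/7 against both Center and Right), so the proposed strategy is not optimal.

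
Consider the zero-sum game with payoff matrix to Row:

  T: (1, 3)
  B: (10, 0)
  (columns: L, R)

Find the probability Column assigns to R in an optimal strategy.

3/4

Row minima: T → 1, B → 0; maximin = 1.
Column maxima: L → 10, R → 3; minimax = 3.
1 ≠ 3, so there is no saddle point; optimal play is mixed.
Let Row play T with probability p. Expected payoff against L: 1p + 10(1−p) = −9p + 10; against R: 3p + 0(1−p) = 3p.
Setting these equal: −9p + 10 = 3p ⇒ −12p = -10 ⇒ p = 5/6, and the value is (-9)·(5/6) + 10 = 5/2.
For Column: with q = P(L), equating T's and B's payoffs gives −2q + 3 = 10q ⇒ q = 1/4.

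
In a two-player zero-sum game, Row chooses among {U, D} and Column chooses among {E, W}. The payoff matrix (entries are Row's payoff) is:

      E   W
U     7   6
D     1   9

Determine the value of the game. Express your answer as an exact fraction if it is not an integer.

19/3

Row minima: U → 6, D → 1; maximin = 6.
Column maxima: E → 7, W → 9; minimax = 7.
6 ≠ 7, so there is no saddle point; optimal play is mixed.
Let Row play U with probability p. Expected payoff against E: 7p + 1(1−p) = 6p + 1; against W: 6p + 9(1−p) = −3p + 9.
Setting these equal: 6p + 1 = −3p + 9 ⇒ 9p = 8 ⇒ p = 8/9, and the value is (6)·(8/9) + 1 = 19/3.
For Column: with q = P(E), equating U's and D's payoffs gives q + 6 = −8q + 9 ⇒ q = 1/3.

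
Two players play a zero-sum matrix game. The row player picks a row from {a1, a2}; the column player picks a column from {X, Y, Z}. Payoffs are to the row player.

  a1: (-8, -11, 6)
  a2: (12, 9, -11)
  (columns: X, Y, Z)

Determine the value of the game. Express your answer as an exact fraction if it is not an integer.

-67/37

Row minima: a1 → -11, a2 → -11; maximin = -11.
Column maxima: X → 12, Y → 9, Z → 6; minimax = 6.
-11 ≠ 6, so there is no saddle point; optimal play is mixed.
X is strictly dominated by Y (it gives the row player strictly more in every row), so the column player never plays it.
On the remaining 2×2 (a1, a2 vs Y, Z):
Let the row player play a1 with probability p. Expected payoff against Y: (-11)p + 9(1−p) = −20p + 9; against Z: 6p + (-11)(1−p) = 17p − 11.
Setting these equal: −20p + 9 = 17p − 11 ⇒ −37p = -20 ⇒ p = 20/37, and the value is (-20)·(20/37) + 9 = -67/37.
For the column player: with q = P(Y), equating a1's and a2's payoffs gives −17q + 6 = 20q − 11 ⇒ q = 17/37.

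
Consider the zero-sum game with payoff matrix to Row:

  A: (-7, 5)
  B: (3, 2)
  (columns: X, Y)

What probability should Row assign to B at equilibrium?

12/13

Row minima: A → -7, B → 2; maximin = 2.
Column maxima: X → 3, Y → 5; minimax = 3.
2 ≠ 3, so there is no saddle point; optimal play is mixed.
Let Row play A with probability p. Expected payoff against X: (-7)p + 3(1−p) = −10p + 3; against Y: 5p + 2(1−p) = 3p + 2.
Setting these equal: −10p + 3 = 3p + 2 ⇒ −13p = -1 ⇒ p = 1/13, and the value is (-10)·(1/13) + 3 = 29/13.
For Column: with q = P(X), equating A's and B's payoffs gives −12q + 5 = q + 2 ⇒ q = 3/13.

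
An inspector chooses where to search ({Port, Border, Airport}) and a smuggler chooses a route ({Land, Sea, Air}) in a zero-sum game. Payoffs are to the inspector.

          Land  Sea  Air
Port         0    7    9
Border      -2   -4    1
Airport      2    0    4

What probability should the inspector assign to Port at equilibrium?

Row minima: Port → 0, Border → -4, Airport → 0; maximin = 0.
Column maxima: Land → 2, Sea → 7, Air → 9; minimax = 2.
0 ≠ 2, so there is no saddle point; optimal play is mixed.
Border is strictly dominated by Port, so the inspector never plays it.
Air is strictly dominated by Land (it gives the inspector strictly more in every row), so the smuggler never plays it.
On the remaining 2×2 (Port, Airport vs Land, Sea):
Let the inspector play Port with probability p. Expected payoff against Land: 0p + 2(1−p) = −2p + 2; against Sea: 7p + 0(1−p) = 7p.
Setting these equal: −2p + 2 = 7p ⇒ −9p = -2 ⇒ p = 2/9, and the value is (-2)·(2/9) + 2 = 14/9.
For the smuggler: with q = P(Land), equating Port's and Airport's payoffs gives −7q + 7 = 2q ⇒ q = 7/9.

2/9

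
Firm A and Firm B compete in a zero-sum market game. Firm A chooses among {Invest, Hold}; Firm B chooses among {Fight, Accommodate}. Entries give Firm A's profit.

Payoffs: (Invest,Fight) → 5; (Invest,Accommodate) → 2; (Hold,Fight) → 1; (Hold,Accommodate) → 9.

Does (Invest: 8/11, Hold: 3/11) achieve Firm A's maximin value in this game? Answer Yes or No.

Against Fight this mix gives (8/11)·5 + (3/11)·1 = 43/11.
Against Accommodate this mix gives (8/11)·2 + (3/11)·9 = 43/11.
All of Firm B's active replies (Fight, Accommodate) yield 43/11, and no column does worse for Firm A. The mix makes Firm B indifferent and guarantees 43/11, so it is optimal.

Yes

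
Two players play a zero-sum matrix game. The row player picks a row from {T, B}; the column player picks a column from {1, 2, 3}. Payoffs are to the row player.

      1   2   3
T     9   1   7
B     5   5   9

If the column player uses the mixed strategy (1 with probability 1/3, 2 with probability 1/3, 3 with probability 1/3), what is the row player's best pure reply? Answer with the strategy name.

B

Expected payoff of T: (1/3)·9 + (1/3)·1 + (1/3)·7 = 17/3.
Expected payoff of B: (1/3)·5 + (1/3)·5 + (1/3)·9 = 19/3.
The largest is 19/3, so the row player's best response is B.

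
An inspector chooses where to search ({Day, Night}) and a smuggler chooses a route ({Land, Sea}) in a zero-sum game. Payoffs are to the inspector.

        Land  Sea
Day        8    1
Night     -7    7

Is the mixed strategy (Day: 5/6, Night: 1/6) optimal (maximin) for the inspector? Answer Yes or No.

Against Land this mix gives (5/6)·8 + (1/6)·(-7) = 11/2.
Against Sea this mix gives (5/6)·1 + (1/6)·7 = 2.
The smuggler will play Sea, holding the inspector to 2. Shifting weight toward the row that does better against Sea would raise this floor (the equalizing mix achieves 3 against both Sea and Land), so the proposed strategy is not optimal.

No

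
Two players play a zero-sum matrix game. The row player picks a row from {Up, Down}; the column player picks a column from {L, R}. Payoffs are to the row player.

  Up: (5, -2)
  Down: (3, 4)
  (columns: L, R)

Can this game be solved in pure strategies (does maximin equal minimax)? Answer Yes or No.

No

Row minima: Up → -2, Down → 3; maximin = 3.
Column maxima: L → 5, R → 4; minimax = 4.
3 ≠ 4, so no pure-strategy equilibrium exists.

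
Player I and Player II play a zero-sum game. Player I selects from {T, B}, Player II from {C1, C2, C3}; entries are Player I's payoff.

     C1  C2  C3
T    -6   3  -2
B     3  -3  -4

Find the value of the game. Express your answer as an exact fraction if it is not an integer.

Row minima: T → -6, B → -4; maximin = -4.
Column maxima: C1 → 3, C2 → 3, C3 → -2; minimax = -2.
-4 ≠ -2, so there is no saddle point; optimal play is mixed.
C2 is strictly dominated by C3 (it gives Player I strictly more in every row), so Player II never plays it.
On the remaining 2×2 (T, B vs C1, C3):
Let Player I play T with probability p. Expected payoff against C1: (-6)p + 3(1−p) = −9p + 3; against C3: (-2)p + (-4)(1−p) = 2p − 4.
Setting these equal: −9p + 3 = 2p − 4 ⇒ −11p = -7 ⇒ p = 7/11, and the value is (-9)·(7/11) + 3 = -30/11.
For Player II: with q = P(C1), equating T's and B's payoffs gives −4q − 2 = 7q − 4 ⇒ q = 2/11.

-30/11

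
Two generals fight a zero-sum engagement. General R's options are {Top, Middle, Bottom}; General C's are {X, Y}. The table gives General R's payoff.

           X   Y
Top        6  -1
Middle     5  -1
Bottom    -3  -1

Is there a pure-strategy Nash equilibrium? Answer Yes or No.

Row minima: Top → -1, Middle → -1, Bottom → -3; maximin = -1.
Column maxima: X → 6, Y → -1; minimax = -1.
maximin = minimax = -1, so a saddle point exists.

Yes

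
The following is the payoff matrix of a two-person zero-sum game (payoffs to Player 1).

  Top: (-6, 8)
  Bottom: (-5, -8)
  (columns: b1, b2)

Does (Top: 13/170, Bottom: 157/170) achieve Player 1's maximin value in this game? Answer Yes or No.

Against b1 this mix gives (13/170)·(-6) + (157/170)·(-5) = -863/170.
Against b2 this mix gives (13/170)·8 + (157/170)·(-8) = -576/85.
Player 2 will play b2, holding Player 1 to -576/85. Shifting weight toward the row that does better against b2 would raise this floor (the equalizing mix achieves -88/17 against both b2 and b1), so the proposed strategy is not optimal.

No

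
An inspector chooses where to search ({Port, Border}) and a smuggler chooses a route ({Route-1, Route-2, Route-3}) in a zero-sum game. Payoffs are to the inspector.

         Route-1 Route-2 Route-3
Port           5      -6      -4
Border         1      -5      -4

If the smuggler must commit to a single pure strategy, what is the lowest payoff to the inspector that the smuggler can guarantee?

-5

Column maxima: Route-1 → 5, Route-2 → -5, Route-3 → -4.
The smallest of these is -5.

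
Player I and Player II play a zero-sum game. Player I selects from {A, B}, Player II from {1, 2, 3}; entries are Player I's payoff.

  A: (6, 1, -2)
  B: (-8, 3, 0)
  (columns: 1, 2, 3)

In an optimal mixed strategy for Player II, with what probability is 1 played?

1/8

Row minima: A → -2, B → -8; maximin = -2.
Column maxima: 1 → 6, 2 → 3, 3 → 0; minimax = 0.
-2 ≠ 0, so there is no saddle point; optimal play is mixed.
2 is strictly dominated by 3 (it gives Player I strictly more in every row), so Player II never plays it.
On the remaining 2×2 (A, B vs 1, 3):
Let Player I play A with probability p. Expected payoff against 1: 6p + (-8)(1−p) = 14p − 8; against 3: (-2)p + 0(1−p) = −2p.
Setting these equal: 14p − 8 = −2p ⇒ 16p = 8 ⇒ p = 1/2, and the value is (14)·(1/2) − 8 = -1.
For Player II: with q = P(1), equating A's and B's payoffs gives 8q − 2 = −8q ⇒ q = 1/8.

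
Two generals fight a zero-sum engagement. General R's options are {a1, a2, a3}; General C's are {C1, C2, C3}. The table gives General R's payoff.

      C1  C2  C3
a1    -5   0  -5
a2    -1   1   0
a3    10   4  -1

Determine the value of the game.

Row minima: a1 → -5, a2 → -1, a3 → -1; maximin = -1.
Column maxima: C1 → 10, C2 → 4, C3 → 0; minimax = 0.
-1 ≠ 0, so there is no saddle point; optimal play is mixed.
a1 is strictly dominated by a2, so General R never plays it.
C2 is strictly dominated by C3 (it gives General R strictly more in every row), so General C never plays it.
On the remaining 2×2 (a2, a3 vs C1, C3):
Let General R play a2 with probability p. Expected payoff against C1: (-1)p + 10(1−p) = −11p + 10; against C3: 0p + (-1)(1−p) = p − 1.
Setting these equal: −11p + 10 = p − 1 ⇒ −12p = -11 ⇒ p = 11/12, and the value is (-11)·(11/12) + 10 = -1/12.
For General C: with q = P(C1), equating a2's and a3's payoffs gives −q = 11q − 1 ⇒ q = 1/12.

-1/12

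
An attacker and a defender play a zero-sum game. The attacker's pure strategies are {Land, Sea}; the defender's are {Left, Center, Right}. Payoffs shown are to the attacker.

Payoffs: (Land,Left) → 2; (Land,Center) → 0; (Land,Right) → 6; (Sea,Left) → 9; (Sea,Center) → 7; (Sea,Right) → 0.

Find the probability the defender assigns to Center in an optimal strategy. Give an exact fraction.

Row minima: Land → 0, Sea → 0; maximin = 0.
Column maxima: Left → 9, Center → 7, Right → 6; minimax = 6.
0 ≠ 6, so there is no saddle point; optimal play is mixed.
Left is strictly dominated by Center (it gives the attacker strictly more in every row), so the defender never plays it.
On the remaining 2×2 (Land, Sea vs Center, Right):
Let the attacker play Land with probability p. Expected payoff against Center: 0p + 7(1−p) = −7p + 7; against Right: 6p + 0(1−p) = 6p.
Setting these equal: −7p + 7 = 6p ⇒ −13p = -7 ⇒ p = 7/13, and the value is (-7)·(7/13) + 7 = 42/13.
For the defender: with q = P(Center), equating Land's and Sea's payoffs gives −6q + 6 = 7q ⇒ q = 6/13.

6/13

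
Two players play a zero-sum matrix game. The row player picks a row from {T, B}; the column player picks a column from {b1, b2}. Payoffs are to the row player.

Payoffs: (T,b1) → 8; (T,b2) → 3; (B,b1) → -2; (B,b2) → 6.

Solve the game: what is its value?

54/13

Row minima: T → 3, B → -2; maximin = 3.
Column maxima: b1 → 8, b2 → 6; minimax = 6.
3 ≠ 6, so there is no saddle point; optimal play is mixed.
Let the row player play T with probability p. Expected payoff against b1: 8p + (-2)(1−p) = 10p − 2; against b2: 3p + 6(1−p) = −3p + 6.
Setting these equal: 10p − 2 = −3p + 6 ⇒ 13p = 8 ⇒ p = 8/13, and the value is (10)·(8/13) − 2 = 54/13.
For the column player: with q = P(b1), equating T's and B's payoffs gives 5q + 3 = −8q + 6 ⇒ q = 3/13.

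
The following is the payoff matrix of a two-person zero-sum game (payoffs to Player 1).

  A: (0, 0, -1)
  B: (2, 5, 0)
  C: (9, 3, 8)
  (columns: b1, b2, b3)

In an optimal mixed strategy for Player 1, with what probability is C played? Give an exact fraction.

Row minima: A → -1, B → 0, C → 3; maximin = 3.
Column maxima: b1 → 9, b2 → 5, b3 → 8; minimax = 5.
3 ≠ 5, so there is no saddle point; optimal play is mixed.
A is strictly dominated by B, so Player 1 never plays it.
b1 is strictly dominated by b3 (it gives Player 1 strictly more in every row), so Player 2 never plays it.
On the remaining 2×2 (B, C vs b2, b3):
Let Player 1 play B with probability p. Expected payoff against b2: 5p + 3(1−p) = 2p + 3; against b3: 0p + 8(1−p) = −8p + 8.
Setting these equal: 2p + 3 = −8p + 8 ⇒ 10p = 5 ⇒ p = 1/2, and the value is (2)·(1/2) + 3 = 4.
For Player 2: with q = P(b2), equating B's and C's payoffs gives 5q = −5q + 8 ⇒ q = 4/5.

1/2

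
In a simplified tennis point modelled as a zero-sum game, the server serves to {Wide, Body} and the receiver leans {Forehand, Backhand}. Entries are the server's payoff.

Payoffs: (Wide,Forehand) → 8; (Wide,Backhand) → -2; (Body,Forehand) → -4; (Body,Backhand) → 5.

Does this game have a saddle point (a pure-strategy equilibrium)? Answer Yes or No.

Row minima: Wide → -2, Body → -4; maximin = -2.
Column maxima: Forehand → 8, Backhand → 5; minimax = 5.
-2 ≠ 5, so no pure-strategy equilibrium exists.

No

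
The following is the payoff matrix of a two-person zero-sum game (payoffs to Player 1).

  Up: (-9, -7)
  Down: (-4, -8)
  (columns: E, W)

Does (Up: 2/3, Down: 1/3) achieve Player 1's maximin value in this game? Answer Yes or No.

Yes

Against E this mix gives (2/3)·(-9) + (1/3)·(-4) = -22/3.
Against W this mix gives (2/3)·(-7) + (1/3)·(-8) = -22/3.
All of Player 2's active replies (E, W) yield -22/3, and no column does worse for Player 1. The mix makes Player 2 indifferent and guarantees -22/3, so it is optimal.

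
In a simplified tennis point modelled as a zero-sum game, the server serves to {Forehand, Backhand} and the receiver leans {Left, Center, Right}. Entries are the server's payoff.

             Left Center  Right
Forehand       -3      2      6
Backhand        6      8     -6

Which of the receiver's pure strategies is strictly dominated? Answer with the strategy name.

Left holds the server's payoff strictly below Center in every row: -3 < 2, 6 < 8.
So Center is strictly dominated for the receiver.

Center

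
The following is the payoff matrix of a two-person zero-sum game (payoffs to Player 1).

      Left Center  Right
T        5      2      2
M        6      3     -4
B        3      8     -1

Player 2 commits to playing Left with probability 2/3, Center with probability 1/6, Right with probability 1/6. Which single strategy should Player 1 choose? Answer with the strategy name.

Expected payoff of T: (2/3)·5 + (1/6)·2 + (1/6)·2 = 4.
Expected payoff of M: (2/3)·6 + (1/6)·3 + (1/6)·(-4) = 23/6.
Expected payoff of B: (2/3)·3 + (1/6)·8 + (1/6)·(-1) = 19/6.
The largest is 4, so Player 1's best response is T.

T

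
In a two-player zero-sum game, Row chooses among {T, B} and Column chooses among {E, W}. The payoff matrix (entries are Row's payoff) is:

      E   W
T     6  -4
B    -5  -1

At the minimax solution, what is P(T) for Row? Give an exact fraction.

Row minima: T → -4, B → -5; maximin = -4.
Column maxima: E → 6, W → -1; minimax = -1.
-4 ≠ -1, so there is no saddle point; optimal play is mixed.
Let Row play T with probability p. Expected payoff against E: 6p + (-5)(1−p) = 11p − 5; against W: (-4)p + (-1)(1−p) = −3p − 1.
Setting these equal: 11p − 5 = −3p − 1 ⇒ 14p = 4 ⇒ p = 2/7, and the value is (11)·(2/7) − 5 = -13/7.
For Column: with q = P(E), equating T's and B's payoffs gives 10q − 4 = −4q − 1 ⇒ q = 3/14.

2/7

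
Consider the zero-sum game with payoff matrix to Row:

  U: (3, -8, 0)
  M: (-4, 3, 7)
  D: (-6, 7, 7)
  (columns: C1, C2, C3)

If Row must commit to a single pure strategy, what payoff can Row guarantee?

Row minima: U → -8, M → -4, D → -6.
The best of these is -4.

-4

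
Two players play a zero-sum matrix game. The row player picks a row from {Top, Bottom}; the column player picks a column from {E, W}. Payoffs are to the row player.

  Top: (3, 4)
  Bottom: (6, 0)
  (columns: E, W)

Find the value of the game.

24/7

Row minima: Top → 3, Bottom → 0; maximin = 3.
Column maxima: E → 6, W → 4; minimax = 4.
3 ≠ 4, so there is no saddle point; optimal play is mixed.
Let the row player play Top with probability p. Expected payoff against E: 3p + 6(1−p) = −3p + 6; against W: 4p + 0(1−p) = 4p.
Setting these equal: −3p + 6 = 4p ⇒ −7p = -6 ⇒ p = 6/7, and the value is (-3)·(6/7) + 6 = 24/7.
For the column player: with q = P(E), equating Top's and Bottom's payoffs gives −q + 4 = 6q ⇒ q = 4/7.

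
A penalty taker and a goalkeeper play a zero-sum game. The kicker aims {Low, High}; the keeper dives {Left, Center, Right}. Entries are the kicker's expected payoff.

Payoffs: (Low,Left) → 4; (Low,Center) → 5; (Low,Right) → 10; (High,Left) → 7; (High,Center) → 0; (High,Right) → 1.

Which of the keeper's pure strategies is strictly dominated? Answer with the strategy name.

Center holds the kicker's payoff strictly below Right in every row: 5 < 10, 0 < 1.
So Right is strictly dominated for the keeper.

Right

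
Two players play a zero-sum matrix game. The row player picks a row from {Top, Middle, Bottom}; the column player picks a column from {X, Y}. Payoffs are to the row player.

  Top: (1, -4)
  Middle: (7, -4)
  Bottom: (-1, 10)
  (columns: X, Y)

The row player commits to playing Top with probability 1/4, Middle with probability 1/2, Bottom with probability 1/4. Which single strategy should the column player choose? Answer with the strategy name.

Y

If the column player plays X, the row player's expected payoff is (1/4)·1 + (1/2)·7 + (1/4)·(-1) = 7/2.
If the column player plays Y, the row player's expected payoff is (1/4)·(-4) + (1/2)·(-4) + (1/4)·10 = -1/2.
The column player minimizes the row player's payoff; the smallest is -1/2, so the best response is Y.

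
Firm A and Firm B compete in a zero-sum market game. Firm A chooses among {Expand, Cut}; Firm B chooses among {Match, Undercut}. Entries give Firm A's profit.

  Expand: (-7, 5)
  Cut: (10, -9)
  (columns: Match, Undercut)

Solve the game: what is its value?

Row minima: Expand → -7, Cut → -9; maximin = -7.
Column maxima: Match → 10, Undercut → 5; minimax = 5.
-7 ≠ 5, so there is no saddle point; optimal play is mixed.
Let Firm A play Expand with probability p. Expected payoff against Match: (-7)p + 10(1−p) = −17p + 10; against Undercut: 5p + (-9)(1−p) = 14p − 9.
Setting these equal: −17p + 10 = 14p − 9 ⇒ −31p = -19 ⇒ p = 19/31, and the value is (-17)·(19/31) + 10 = -13/31.
For Firm B: with q = P(Match), equating Expand's and Cut's payoffs gives −12q + 5 = 19q − 9 ⇒ q = 14/31.

-13/31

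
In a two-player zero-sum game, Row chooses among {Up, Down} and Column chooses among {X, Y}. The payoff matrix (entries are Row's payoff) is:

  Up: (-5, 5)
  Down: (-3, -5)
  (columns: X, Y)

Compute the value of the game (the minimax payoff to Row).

-10/3

Row minima: Up → -5, Down → -5; maximin = -5.
Column maxima: X → -3, Y → 5; minimax = -3.
-5 ≠ -3, so there is no saddle point; optimal play is mixed.
Let Row play Up with probability p. Expected payoff against X: (-5)p + (-3)(1−p) = −2p − 3; against Y: 5p + (-5)(1−p) = 10p − 5.
Setting these equal: −2p − 3 = 10p − 5 ⇒ −12p = -2 ⇒ p = 1/6, and the value is (-2)·(1/6) − 3 = -10/3.
For Column: with q = P(X), equating Up's and Down's payoffs gives −10q + 5 = 2q − 5 ⇒ q = 5/6.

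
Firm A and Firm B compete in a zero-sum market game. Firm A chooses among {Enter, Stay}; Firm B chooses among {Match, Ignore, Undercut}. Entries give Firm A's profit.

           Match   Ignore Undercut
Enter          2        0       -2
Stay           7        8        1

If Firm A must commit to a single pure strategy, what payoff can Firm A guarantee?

1

Row minima: Enter → -2, Stay → 1.
The best of these is 1.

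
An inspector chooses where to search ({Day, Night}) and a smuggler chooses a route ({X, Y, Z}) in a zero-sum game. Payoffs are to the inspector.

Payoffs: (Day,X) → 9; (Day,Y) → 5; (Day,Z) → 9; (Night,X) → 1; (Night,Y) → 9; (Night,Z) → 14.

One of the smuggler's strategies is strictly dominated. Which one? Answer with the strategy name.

Y holds the inspector's payoff strictly below Z in every row: 5 < 9, 9 < 14.
So Z is strictly dominated for the smuggler.

Z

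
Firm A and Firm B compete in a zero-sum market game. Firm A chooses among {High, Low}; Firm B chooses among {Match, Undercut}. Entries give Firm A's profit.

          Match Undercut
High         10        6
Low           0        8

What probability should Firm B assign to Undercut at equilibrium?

5/6

Row minima: High → 6, Low → 0; maximin = 6.
Column maxima: Match → 10, Undercut → 8; minimax = 8.
6 ≠ 8, so there is no saddle point; optimal play is mixed.
Let Firm A play High with probability p. Expected payoff against Match: 10p + 0(1−p) = 10p; against Undercut: 6p + 8(1−p) = −2p + 8.
Setting these equal: 10p = −2p + 8 ⇒ 12p = 8 ⇒ p = 2/3, and the value is (10)·(2/3) = 20/3.
For Firm B: with q = P(Match), equating High's and Low's payoffs gives 4q + 6 = −8q + 8 ⇒ q = 1/6.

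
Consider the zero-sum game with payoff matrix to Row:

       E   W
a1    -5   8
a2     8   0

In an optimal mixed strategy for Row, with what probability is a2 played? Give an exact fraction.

Row minima: a1 → -5, a2 → 0; maximin = 0.
Column maxima: E → 8, W → 8; minimax = 8.
0 ≠ 8, so there is no saddle point; optimal play is mixed.
Let Row play a1 with probability p. Expected payoff against E: (-5)p + 8(1−p) = −13p + 8; against W: 8p + 0(1−p) = 8p.
Setting these equal: −13p + 8 = 8p ⇒ −21p = -8 ⇒ p = 8/21, and the value is (-13)·(8/21) + 8 = 64/21.
For Column: with q = P(E), equating a1's and a2's payoffs gives −13q + 8 = 8q ⇒ q = 8/21.

13/21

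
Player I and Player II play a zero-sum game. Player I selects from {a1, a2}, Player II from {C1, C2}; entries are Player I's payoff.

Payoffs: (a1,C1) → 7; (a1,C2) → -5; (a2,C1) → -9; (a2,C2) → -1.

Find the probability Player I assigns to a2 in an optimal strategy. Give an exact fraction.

Row minima: a1 → -5, a2 → -9; maximin = -5.
Column maxima: C1 → 7, C2 → -1; minimax = -1.
-5 ≠ -1, so there is no saddle point; optimal play is mixed.
Let Player I play a1 with probability p. Expected payoff against C1: 7p + (-9)(1−p) = 16p − 9; against C2: (-5)p + (-1)(1−p) = −4p − 1.
Setting these equal: 16p − 9 = −4p − 1 ⇒ 20p = 8 ⇒ p = 2/5, and the value is (16)·(2/5) − 9 = -13/5.
For Player II: with q = P(C1), equating a1's and a2's payoffs gives 12q − 5 = −8q − 1 ⇒ q = 1/5.

3/5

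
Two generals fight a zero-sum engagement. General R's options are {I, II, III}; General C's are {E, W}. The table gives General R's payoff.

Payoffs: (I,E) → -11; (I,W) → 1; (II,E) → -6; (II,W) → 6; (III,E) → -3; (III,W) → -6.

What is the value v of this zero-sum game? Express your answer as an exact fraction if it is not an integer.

Row minima: I → -11, II → -6, III → -6; maximin = -6.
Column maxima: E → -3, W → 6; minimax = -3.
-6 ≠ -3, so there is no saddle point; optimal play is mixed.
I is strictly dominated by II, so General R never plays it.
On the remaining 2×2 (II, III vs E, W):
Let General R play II with probability p. Expected payoff against E: (-6)p + (-3)(1−p) = −3p − 3; against W: 6p + (-6)(1−p) = 12p − 6.
Setting these equal: −3p − 3 = 12p − 6 ⇒ −15p = -3 ⇒ p = 1/5, and the value is (-3)·(1/5) − 3 = -18/5.
For General C: with q = P(E), equating II's and III's payoffs gives −12q + 6 = 3q − 6 ⇒ q = 4/5.

-18/5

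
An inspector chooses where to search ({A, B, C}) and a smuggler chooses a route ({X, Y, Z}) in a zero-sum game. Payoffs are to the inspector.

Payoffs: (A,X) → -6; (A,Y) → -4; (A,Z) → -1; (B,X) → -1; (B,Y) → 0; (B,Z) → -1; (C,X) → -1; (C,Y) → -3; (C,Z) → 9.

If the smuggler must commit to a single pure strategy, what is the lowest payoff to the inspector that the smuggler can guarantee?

-1

Column maxima: X → -1, Y → 0, Z → 9.
The smallest of these is -1.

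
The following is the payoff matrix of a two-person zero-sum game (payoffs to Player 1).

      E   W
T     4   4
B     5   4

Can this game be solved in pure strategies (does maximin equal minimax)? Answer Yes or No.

Row minima: T → 4, B → 4; maximin = 4.
Column maxima: E → 5, W → 4; minimax = 4.
maximin = minimax = 4, so a saddle point exists.

Yes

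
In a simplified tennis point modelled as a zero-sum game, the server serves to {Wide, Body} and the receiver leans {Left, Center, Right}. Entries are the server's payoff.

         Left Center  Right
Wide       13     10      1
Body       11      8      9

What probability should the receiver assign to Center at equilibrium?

Row minima: Wide → 1, Body → 8; maximin = 8.
Column maxima: Left → 13, Center → 10, Right → 9; minimax = 9.
8 ≠ 9, so there is no saddle point; optimal play is mixed.
Left is strictly dominated by Center (it gives the server strictly more in every row), so the receiver never plays it.
On the remaining 2×2 (Wide, Body vs Center, Right):
Let the server play Wide with probability p. Expected payoff against Center: 10p + 8(1−p) = 2p + 8; against Right: 1p + 9(1−p) = −8p + 9.
Setting these equal: 2p + 8 = −8p + 9 ⇒ 10p = 1 ⇒ p = 1/10, and the value is (2)·(1/10) + 8 = 41/5.
For the receiver: with q = P(Center), equating Wide's and Body's payoffs gives 9q + 1 = −q + 9 ⇒ q = 4/5.

4/5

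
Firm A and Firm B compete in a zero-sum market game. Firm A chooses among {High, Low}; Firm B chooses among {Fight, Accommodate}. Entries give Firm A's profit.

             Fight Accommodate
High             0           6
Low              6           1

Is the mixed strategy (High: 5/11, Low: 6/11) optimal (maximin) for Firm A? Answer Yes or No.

Against Fight this mix gives (5/11)·0 + (6/11)·6 = 36/11.
Against Accommodate this mix gives (5/11)·6 + (6/11)·1 = 36/11.
All of Firm B's active replies (Fight, Accommodate) yield 36/11, and no column does worse for Firm A. The mix makes Firm B indifferent and guarantees 36/11, so it is optimal.

Yes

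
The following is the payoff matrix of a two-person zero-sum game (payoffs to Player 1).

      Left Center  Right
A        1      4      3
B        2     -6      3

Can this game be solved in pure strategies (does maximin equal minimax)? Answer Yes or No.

No

Row minima: A → 1, B → -6; maximin = 1.
Column maxima: Left → 2, Center → 4, Right → 3; minimax = 2.
1 ≠ 2, so no pure-strategy equilibrium exists.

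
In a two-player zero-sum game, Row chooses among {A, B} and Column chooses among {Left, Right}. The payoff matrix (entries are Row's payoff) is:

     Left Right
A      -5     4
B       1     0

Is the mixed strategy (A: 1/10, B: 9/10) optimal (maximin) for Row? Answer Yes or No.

Against Left this mix gives (1/10)·(-5) + (9/10)·1 = 2/5.
Against Right this mix gives (1/10)·4 + (9/10)·0 = 2/5.
All of Column's active replies (Left, Right) yield 2/5, and no column does worse for Row. The mix makes Column indifferent and guarantees 2/5, so it is optimal.

Yes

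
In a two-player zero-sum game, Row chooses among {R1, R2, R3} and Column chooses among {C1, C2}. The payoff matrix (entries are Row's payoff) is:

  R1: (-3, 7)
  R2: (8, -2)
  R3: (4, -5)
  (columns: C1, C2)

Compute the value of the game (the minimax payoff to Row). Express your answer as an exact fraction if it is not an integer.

Row minima: R1 → -3, R2 → -2, R3 → -5; maximin = -2.
Column maxima: C1 → 8, C2 → 7; minimax = 7.
-2 ≠ 7, so there is no saddle point; optimal play is mixed.
R3 is strictly dominated by R2, so Row never plays it.
On the remaining 2×2 (R1, R2 vs C1, C2):
Let Row play R1 with probability p. Expected payoff against C1: (-3)p + 8(1−p) = −11p + 8; against C2: 7p + (-2)(1−p) = 9p − 2.
Setting these equal: −11p + 8 = 9p − 2 ⇒ −20p = -10 ⇒ p = 1/2, and the value is (-11)·(1/2) + 8 = 5/2.
For Column: with q = P(C1), equating R1's and R2's payoffs gives −10q + 7 = 10q − 2 ⇒ q = 9/20.

5/2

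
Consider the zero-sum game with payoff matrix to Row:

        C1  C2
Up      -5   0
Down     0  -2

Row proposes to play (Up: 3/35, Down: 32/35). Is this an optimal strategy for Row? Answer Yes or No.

Against C1 this mix gives (3/35)·(-5) + (32/35)·0 = -3/7.
Against C2 this mix gives (3/35)·0 + (32/35)·(-2) = -64/35.
Column will play C2, holding Row to -64/35. Shifting weight toward the row that does better against C2 would raise this floor (the equalizing mix achieves -10/7 against both C2 and C1), so the proposed strategy is not optimal.

No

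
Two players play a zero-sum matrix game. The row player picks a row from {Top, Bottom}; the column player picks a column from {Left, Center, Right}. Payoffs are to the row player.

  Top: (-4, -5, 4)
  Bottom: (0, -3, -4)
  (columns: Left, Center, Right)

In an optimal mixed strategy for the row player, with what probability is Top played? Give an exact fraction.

Row minima: Top → -5, Bottom → -4; maximin = -4.
Column maxima: Left → 0, Center → -3, Right → 4; minimax = -3.
-4 ≠ -3, so there is no saddle point; optimal play is mixed.
Left is strictly dominated by Center (it gives the row player strictly more in every row), so the column player never plays it.
On the remaining 2×2 (Top, Bottom vs Center, Right):
Let the row player play Top with probability p. Expected payoff against Center: (-5)p + (-3)(1−p) = −2p − 3; against Right: 4p + (-4)(1−p) = 8p − 4.
Setting these equal: −2p − 3 = 8p − 4 ⇒ −10p = -1 ⇒ p = 1/10, and the value is (-2)·(1/10) − 3 = -16/5.
For the column player: with q = P(Center), equating Top's and Bottom's payoffs gives −9q + 4 = q − 4 ⇒ q = 4/5.

1/10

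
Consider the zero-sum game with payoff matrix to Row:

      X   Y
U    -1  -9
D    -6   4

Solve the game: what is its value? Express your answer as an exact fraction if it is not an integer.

Row minima: U → -9, D → -6; maximin = -6.
Column maxima: X → -1, Y → 4; minimax = -1.
-6 ≠ -1, so there is no saddle point; optimal play is mixed.
Let Row play U with probability p. Expected payoff against X: (-1)p + (-6)(1−p) = 5p − 6; against Y: (-9)p + 4(1−p) = −13p + 4.
Setting these equal: 5p − 6 = −13p + 4 ⇒ 18p = 10 ⇒ p = 5/9, and the value is (5)·(5/9) − 6 = -29/9.
For Column: with q = P(X), equating U's and D's payoffs gives 8q − 9 = −10q + 4 ⇒ q = 13/18.

-29/9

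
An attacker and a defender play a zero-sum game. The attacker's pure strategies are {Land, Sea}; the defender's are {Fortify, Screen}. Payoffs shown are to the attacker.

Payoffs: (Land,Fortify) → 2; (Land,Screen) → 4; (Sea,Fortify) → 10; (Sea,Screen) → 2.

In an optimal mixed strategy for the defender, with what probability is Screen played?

Row minima: Land → 2, Sea → 2; maximin = 2.
Column maxima: Fortify → 10, Screen → 4; minimax = 4.
2 ≠ 4, so there is no saddle point; optimal play is mixed.
Let the attacker play Land with probability p. Expected payoff against Fortify: 2p + 10(1−p) = −8p + 10; against Screen: 4p + 2(1−p) = 2p + 2.
Setting these equal: −8p + 10 = 2p + 2 ⇒ −10p = -8 ⇒ p = 4/5, and the value is (-8)·(4/5) + 10 = 18/5.
For the defender: with q = P(Fortify), equating Land's and Sea's payoffs gives −2q + 4 = 8q + 2 ⇒ q = 1/5.

4/5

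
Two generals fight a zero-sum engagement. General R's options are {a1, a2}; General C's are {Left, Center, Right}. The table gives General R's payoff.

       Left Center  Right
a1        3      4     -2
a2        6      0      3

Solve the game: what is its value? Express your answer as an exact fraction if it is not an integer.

4/3

Row minima: a1 → -2, a2 → 0; maximin = 0.
Column maxima: Left → 6, Center → 4, Right → 3; minimax = 3.
0 ≠ 3, so there is no saddle point; optimal play is mixed.
Left is strictly dominated by Right (it gives General R strictly more in every row), so General C never plays it.
On the remaining 2×2 (a1, a2 vs Center, Right):
Let General R play a1 with probability p. Expected payoff against Center: 4p + 0(1−p) = 4p; against Right: (-2)p + 3(1−p) = −5p + 3.
Setting these equal: 4p = −5p + 3 ⇒ 9p = 3 ⇒ p = 1/3, and the value is (4)·(1/3) = 4/3.
For General C: with q = P(Center), equating a1's and a2's payoffs gives 6q − 2 = −3q + 3 ⇒ q = 5/9.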